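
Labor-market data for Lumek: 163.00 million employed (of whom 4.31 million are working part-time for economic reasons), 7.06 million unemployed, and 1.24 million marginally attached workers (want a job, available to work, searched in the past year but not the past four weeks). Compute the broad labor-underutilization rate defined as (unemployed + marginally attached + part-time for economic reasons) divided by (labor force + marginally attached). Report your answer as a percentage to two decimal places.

Broad underutilization rate ≈ 7.36%.

Labor force = 163.00 + 7.06 = 170.06 million.
Numerator = 7.06 + 1.24 + 4.31 = 12.61 million.
Denominator = 170.06 + 1.24 = 171.30 million.
Broad rate = 12.61 / 171.30 = 7.36%.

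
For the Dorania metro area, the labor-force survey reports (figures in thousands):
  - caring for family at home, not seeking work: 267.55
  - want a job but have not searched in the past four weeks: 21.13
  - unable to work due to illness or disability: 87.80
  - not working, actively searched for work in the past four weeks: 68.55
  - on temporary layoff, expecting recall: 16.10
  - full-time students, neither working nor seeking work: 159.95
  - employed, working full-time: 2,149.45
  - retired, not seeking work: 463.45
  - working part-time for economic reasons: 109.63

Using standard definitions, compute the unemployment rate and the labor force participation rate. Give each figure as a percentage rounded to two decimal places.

Unemployment rate ≈ 3.61%; labor force participation rate ≈ 70.10%.

Employed = 2,149.45 + 109.63 = 2,259.08 thousand (anyone who worked, including part-time for economic reasons, counts as employed).
Unemployed = 68.55 + 16.10 = 84.65 thousand (jobless and actively searching, or on temporary layoff).
Labor force = 2,259.08 + 84.65 = 2,343.73 thousand.
Not in labor force = 267.55 + 21.13 + 87.80 + 159.95 + 463.45 = 999.88 thousand (those not working and not actively searching are outside the labor force — including those who want a job but have given up searching).
Civilian working-age population = 2,343.73 + 999.88 = 3,343.61 thousand.
Unemployment rate = 84.65 / 2,343.73 = 3.61%.
Labor force participation rate = 2,343.73 / 3,343.61 = 70.10%.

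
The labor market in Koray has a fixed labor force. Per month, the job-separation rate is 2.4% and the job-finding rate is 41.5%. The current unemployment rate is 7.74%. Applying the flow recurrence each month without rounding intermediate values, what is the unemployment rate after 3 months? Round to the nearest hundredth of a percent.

With a fixed labor force, u_{t+1} = u_t + s·(1−u_t) − f·u_t = u_t·(1−s−f) + s.
Here 1−s−f = 0.561 and s = 0.024.
u_1 = 0.077400 × 0.561 + 0.024 = 0.067421.
u_2 = 0.067421 × 0.561 + 0.024 = 0.061823.
u_3 = 0.061823 × 0.561 + 0.024 = 0.058683.

Unemployment rate after three months ≈ 5.87%.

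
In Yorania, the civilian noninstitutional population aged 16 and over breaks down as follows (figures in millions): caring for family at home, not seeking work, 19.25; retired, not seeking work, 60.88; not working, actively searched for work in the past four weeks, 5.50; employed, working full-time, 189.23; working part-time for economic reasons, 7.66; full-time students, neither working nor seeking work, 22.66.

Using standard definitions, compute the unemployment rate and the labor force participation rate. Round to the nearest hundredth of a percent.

Employed = 189.23 + 7.66 = 196.89 million (anyone who worked, including part-time for economic reasons, counts as employed).
Unemployed = 5.50 million.
Labor force = 196.89 + 5.50 = 202.39 million.
Not in labor force = 19.25 + 60.88 + 22.66 = 102.79 million (those not working and not actively searching are outside the labor force).
Civilian working-age population = 202.39 + 102.79 = 305.18 million.
Unemployment rate = 5.50 / 202.39 = 2.72%.
Labor force participation rate = 202.39 / 305.18 = 66.32%.

Unemployment rate ≈ 2.72%; labor force participation rate ≈ 66.32%.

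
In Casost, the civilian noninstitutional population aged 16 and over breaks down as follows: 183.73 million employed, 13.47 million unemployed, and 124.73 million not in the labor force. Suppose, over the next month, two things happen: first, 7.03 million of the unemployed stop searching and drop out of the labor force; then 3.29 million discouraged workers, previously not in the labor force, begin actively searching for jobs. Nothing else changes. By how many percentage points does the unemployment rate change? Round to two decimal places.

The unemployment rate changes by −1.80 percentage points.

Initially, labor force = 183.73 + 13.47 = 197.20 million, so u = 13.47/197.20 = 6.83%.
After the first change, unemployed and labor force both fall by 7.03 → E = 183.73, U = 6.44, labor force = 190.17 million.
After the second change, unemployed and labor force both rise by 3.29 → E = 183.73, U = 9.73, labor force = 193.46 million.
New unemployment rate = 9.73 / 193.46 = 5.03%.
Change = 5.03% − 6.83% = −1.80 percentage points.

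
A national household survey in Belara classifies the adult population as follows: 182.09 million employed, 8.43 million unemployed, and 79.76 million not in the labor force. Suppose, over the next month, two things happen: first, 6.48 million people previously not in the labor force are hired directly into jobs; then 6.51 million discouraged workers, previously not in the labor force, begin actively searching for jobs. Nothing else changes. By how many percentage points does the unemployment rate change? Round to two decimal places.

Initially, labor force = 182.09 + 8.43 = 190.52 million, so u = 8.43/190.52 = 4.42%.
After the first change, employed and labor force both rise by 6.48; unemployed unchanged → E = 188.57, U = 8.43, labor force = 197.00 million.
After the second change, unemployed and labor force both rise by 6.51 → E = 188.57, U = 14.94, labor force = 203.51 million.
New unemployment rate = 14.94 / 203.51 = 7.34%.
Change = 7.34% − 4.42% = +2.92 percentage points.

The unemployment rate changes by +2.92 percentage points.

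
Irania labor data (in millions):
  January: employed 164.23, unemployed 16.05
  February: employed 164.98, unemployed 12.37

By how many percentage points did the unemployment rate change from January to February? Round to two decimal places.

January: labor force = 164.23 + 16.05 = 180.28; u = 16.05/180.28 = 8.90%.
February: labor force = 164.98 + 12.37 = 177.35; u = 12.37/177.35 = 6.97%.
Change = 6.97% − 8.90% = −1.93 pp.

The unemployment rate changed by −1.93 percentage points.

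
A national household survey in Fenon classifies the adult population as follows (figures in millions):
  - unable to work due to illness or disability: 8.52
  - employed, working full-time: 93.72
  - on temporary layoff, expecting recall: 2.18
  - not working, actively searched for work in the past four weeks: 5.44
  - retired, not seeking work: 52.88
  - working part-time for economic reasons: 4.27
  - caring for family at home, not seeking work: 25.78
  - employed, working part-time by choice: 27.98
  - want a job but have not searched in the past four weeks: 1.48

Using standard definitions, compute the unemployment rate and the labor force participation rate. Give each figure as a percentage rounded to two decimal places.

Unemployment rate ≈ 5.70%; labor force participation rate ≈ 60.11%.

Employed = 93.72 + 4.27 + 27.98 = 125.97 million (anyone who worked, including part-time for economic reasons, counts as employed).
Unemployed = 2.18 + 5.44 = 7.62 million (jobless and actively searching, or on temporary layoff).
Labor force = 125.97 + 7.62 = 133.59 million.
Not in labor force = 8.52 + 52.88 + 25.78 + 1.48 = 88.66 million (those not working and not actively searching are outside the labor force — including those who want a job but have given up searching).
Civilian working-age population = 133.59 + 88.66 = 222.25 million.
Unemployment rate = 7.62 / 133.59 = 5.70%.
Labor force participation rate = 133.59 / 222.25 = 60.11%.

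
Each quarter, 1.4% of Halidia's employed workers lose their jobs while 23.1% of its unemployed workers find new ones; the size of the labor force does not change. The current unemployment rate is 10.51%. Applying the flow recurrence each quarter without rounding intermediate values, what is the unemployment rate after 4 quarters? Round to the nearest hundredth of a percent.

Unemployment rate after four quarters ≈ 7.27%.

With a fixed labor force, u_{t+1} = u_t + s·(1−u_t) − f·u_t = u_t·(1−s−f) + s.
Here 1−s−f = 0.755 and s = 0.014.
u_1 = 0.105100 × 0.755 + 0.014 = 0.093351.
u_2 = 0.093351 × 0.755 + 0.014 = 0.084480.
u_3 = 0.084480 × 0.755 + 0.014 = 0.077782.
u_4 = 0.077782 × 0.755 + 0.014 = 0.072725.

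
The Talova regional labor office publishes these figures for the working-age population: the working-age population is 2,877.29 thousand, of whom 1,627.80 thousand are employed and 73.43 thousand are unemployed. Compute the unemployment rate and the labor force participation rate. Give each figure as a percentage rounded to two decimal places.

Labor force = employed + unemployed = 1,627.80 + 73.43 = 1,701.23 thousand.
Unemployment rate = 73.43 / 1,701.23 = 4.32%.
Labor force participation rate = 1,701.23 / 2,877.29 = 59.13%.

Unemployment rate ≈ 4.32%; labor force participation rate ≈ 59.13%.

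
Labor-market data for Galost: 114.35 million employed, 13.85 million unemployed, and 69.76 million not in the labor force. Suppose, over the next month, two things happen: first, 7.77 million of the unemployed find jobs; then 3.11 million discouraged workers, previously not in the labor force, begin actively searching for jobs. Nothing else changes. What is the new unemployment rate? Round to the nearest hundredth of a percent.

Initially, labor force = 114.35 + 13.85 = 128.20 million, so u = 13.85/128.20 = 10.80%.
After the first change, unemployed falls and employed rises by 7.77; labor force unchanged → E = 122.12, U = 6.08, labor force = 128.20 million.
After the second change, unemployed and labor force both rise by 3.11 → E = 122.12, U = 9.19, labor force = 131.31 million.
New unemployment rate = 9.19 / 131.31 = 7.00%.

New unemployment rate ≈ 7.00%.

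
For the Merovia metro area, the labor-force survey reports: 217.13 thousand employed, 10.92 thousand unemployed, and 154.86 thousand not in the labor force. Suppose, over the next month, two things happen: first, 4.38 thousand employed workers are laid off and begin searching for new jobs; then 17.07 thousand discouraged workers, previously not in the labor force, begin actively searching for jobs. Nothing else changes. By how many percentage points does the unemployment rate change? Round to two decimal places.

Initially, labor force = 217.13 + 10.92 = 228.05 thousand, so u = 10.92/228.05 = 4.79%.
After the first change, employed falls and unemployed rises by 4.38; labor force unchanged → E = 212.75, U = 15.30, labor force = 228.05 thousand.
After the second change, unemployed and labor force both rise by 17.07 → E = 212.75, U = 32.37, labor force = 245.12 thousand.
New unemployment rate = 32.37 / 245.12 = 13.21%.
Change = 13.21% − 4.79% = +8.42 percentage points.

The unemployment rate changes by +8.42 percentage points.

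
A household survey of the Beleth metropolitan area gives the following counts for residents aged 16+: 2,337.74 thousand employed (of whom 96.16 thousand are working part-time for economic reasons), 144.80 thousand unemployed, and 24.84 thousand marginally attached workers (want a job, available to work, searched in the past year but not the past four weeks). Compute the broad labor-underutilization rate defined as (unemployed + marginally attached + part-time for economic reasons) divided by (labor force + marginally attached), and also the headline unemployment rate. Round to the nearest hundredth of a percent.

Labor force = 2,337.74 + 144.80 = 2,482.54 thousand.
Numerator = 144.80 + 24.84 + 96.16 = 265.80 thousand.
Denominator = 2,482.54 + 24.84 = 2,507.38 thousand.
Broad rate = 265.80 / 2,507.38 = 10.60%.
Headline unemployment rate = 144.80 / 2,482.54 = 5.83%.

Broad underutilization rate ≈ 10.60%; headline unemployment rate ≈ 5.83%.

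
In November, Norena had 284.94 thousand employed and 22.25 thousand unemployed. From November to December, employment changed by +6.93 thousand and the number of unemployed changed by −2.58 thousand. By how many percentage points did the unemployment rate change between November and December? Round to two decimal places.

November: labor force = 284.94 + 22.25 = 307.19; u = 22.25/307.19 = 7.24%.
December: labor force = 291.87 + 19.67 = 311.54; u = 19.67/311.54 = 6.31%.
Change = 6.31% − 7.24% = −0.93 pp.

The unemployment rate changed by −0.93 percentage points.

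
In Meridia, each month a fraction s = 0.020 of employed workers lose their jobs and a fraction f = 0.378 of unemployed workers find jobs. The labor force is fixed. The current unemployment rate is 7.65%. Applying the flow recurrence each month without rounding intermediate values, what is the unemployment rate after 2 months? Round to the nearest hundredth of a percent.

Unemployment rate after two months ≈ 5.98%.

With a fixed labor force, u_{t+1} = u_t + s·(1−u_t) − f·u_t = u_t·(1−s−f) + s.
Here 1−s−f = 0.602 and s = 0.020.
u_1 = 0.076500 × 0.602 + 0.020 = 0.066053.
u_2 = 0.066053 × 0.602 + 0.020 = 0.059764.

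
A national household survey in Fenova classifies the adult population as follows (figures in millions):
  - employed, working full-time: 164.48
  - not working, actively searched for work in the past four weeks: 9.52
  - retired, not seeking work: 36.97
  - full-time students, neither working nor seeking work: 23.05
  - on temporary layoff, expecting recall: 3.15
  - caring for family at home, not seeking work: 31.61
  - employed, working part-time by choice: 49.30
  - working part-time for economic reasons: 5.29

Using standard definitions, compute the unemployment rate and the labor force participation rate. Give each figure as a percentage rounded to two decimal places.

Unemployment rate ≈ 5.47%; labor force participation rate ≈ 71.66%.

Employed = 164.48 + 49.30 + 5.29 = 219.07 million (anyone who worked, including part-time for economic reasons, counts as employed).
Unemployed = 9.52 + 3.15 = 12.67 million (jobless and actively searching, or on temporary layoff).
Labor force = 219.07 + 12.67 = 231.74 million.
Not in labor force = 36.97 + 23.05 + 31.61 = 91.63 million (those not working and not actively searching are outside the labor force).
Civilian working-age population = 231.74 + 91.63 = 323.37 million.
Unemployment rate = 12.67 / 231.74 = 5.47%.
Labor force participation rate = 231.74 / 323.37 = 71.66%.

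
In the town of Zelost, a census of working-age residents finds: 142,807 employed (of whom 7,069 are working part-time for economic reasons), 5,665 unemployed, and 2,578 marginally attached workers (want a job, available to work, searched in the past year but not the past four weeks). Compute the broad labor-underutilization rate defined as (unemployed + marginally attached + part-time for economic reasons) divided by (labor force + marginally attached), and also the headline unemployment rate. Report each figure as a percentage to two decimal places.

Broad underutilization rate ≈ 10.14%; headline unemployment rate ≈ 3.82%.

Labor force = 142,807 + 5,665 = 148,472.
Numerator = 5,665 + 2,578 + 7,069 = 15,312.
Denominator = 148,472 + 2,578 = 151,050.
Broad rate = 15,312 / 151,050 = 10.14%.
Headline unemployment rate = 5,665 / 148,472 = 3.82%.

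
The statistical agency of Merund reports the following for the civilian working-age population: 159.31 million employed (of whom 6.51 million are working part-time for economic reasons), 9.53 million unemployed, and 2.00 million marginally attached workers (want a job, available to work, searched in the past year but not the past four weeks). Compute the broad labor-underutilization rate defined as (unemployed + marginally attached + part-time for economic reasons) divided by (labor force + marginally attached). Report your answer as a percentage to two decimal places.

Broad underutilization rate ≈ 10.56%.

Labor force = 159.31 + 9.53 = 168.84 million.
Numerator = 9.53 + 2.00 + 6.51 = 18.04 million.
Denominator = 168.84 + 2.00 = 170.84 million.
Broad rate = 18.04 / 170.84 = 10.56%.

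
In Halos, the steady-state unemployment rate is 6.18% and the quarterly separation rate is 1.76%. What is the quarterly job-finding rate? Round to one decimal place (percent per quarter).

Job-finding rate ≈ 26.7% per quarter.

From u* = s/(s+f): f = s·(1−u)/u.
f = 1.76 × (1 − 0.0618) / 0.0618 = 1.6512 / 0.0618 ≈ 26.7% per quarter.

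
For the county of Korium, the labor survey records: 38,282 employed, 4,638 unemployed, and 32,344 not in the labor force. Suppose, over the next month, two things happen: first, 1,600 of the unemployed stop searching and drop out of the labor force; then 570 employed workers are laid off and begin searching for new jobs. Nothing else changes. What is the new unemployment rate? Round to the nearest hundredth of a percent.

Initially, labor force = 38,282 + 4,638 = 42,920, so u = 4,638/42,920 = 10.81%.
After the first change, unemployed and labor force both fall by 1,600 → E = 38,282, U = 3,038, labor force = 41,320.
After the second change, employed falls and unemployed rises by 570; labor force unchanged → E = 37,712, U = 3,608, labor force = 41,320.
New unemployment rate = 3,608 / 41,320 = 8.73%.

New unemployment rate ≈ 8.73%.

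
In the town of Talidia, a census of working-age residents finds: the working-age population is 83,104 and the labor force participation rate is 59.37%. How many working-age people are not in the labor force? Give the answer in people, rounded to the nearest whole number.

Share not in the labor force = 1 − 0.5937 = 0.4063.
Not in labor force = 0.4063 × 83,104 ≈ 33,765.

About 33,765 are not in the labor force.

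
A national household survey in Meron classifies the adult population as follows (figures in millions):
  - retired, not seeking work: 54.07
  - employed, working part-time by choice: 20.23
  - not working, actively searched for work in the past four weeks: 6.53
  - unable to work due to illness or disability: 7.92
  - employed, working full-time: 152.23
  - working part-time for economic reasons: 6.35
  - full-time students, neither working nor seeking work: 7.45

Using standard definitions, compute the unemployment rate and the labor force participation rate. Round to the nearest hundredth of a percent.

Employed = 20.23 + 152.23 + 6.35 = 178.81 million (anyone who worked, including part-time for economic reasons, counts as employed).
Unemployed = 6.53 million.
Labor force = 178.81 + 6.53 = 185.34 million.
Not in labor force = 54.07 + 7.92 + 7.45 = 69.44 million (those not working and not actively searching are outside the labor force).
Civilian working-age population = 185.34 + 69.44 = 254.78 million.
Unemployment rate = 6.53 / 185.34 = 3.52%.
Labor force participation rate = 185.34 / 254.78 = 72.75%.

Unemployment rate ≈ 3.52%; labor force participation rate ≈ 72.75%.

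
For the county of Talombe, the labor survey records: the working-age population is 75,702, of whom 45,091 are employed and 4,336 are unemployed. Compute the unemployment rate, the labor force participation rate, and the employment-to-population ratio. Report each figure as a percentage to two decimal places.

Labor force = employed + unemployed = 45,091 + 4,336 = 49,427.
Unemployment rate = 4,336 / 49,427 = 8.77%.
Labor force participation rate = 49,427 / 75,702 = 65.29%.
Employment-population ratio = 45,091 / 75,702 = 59.56%.

Unemployment rate ≈ 8.77%; labor force participation rate ≈ 65.29%; employment-population ratio ≈ 59.56%.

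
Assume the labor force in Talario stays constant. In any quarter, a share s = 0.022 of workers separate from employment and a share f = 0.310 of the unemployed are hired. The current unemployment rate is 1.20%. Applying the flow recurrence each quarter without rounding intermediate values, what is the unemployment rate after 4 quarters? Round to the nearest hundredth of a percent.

Unemployment rate after four quarters ≈ 5.55%.

With a fixed labor force, u_{t+1} = u_t + s·(1−u_t) − f·u_t = u_t·(1−s−f) + s.
Here 1−s−f = 0.668 and s = 0.022.
u_1 = 0.012000 × 0.668 + 0.022 = 0.030016.
u_2 = 0.030016 × 0.668 + 0.022 = 0.042051.
u_3 = 0.042051 × 0.668 + 0.022 = 0.050090.
u_4 = 0.050090 × 0.668 + 0.022 = 0.055460.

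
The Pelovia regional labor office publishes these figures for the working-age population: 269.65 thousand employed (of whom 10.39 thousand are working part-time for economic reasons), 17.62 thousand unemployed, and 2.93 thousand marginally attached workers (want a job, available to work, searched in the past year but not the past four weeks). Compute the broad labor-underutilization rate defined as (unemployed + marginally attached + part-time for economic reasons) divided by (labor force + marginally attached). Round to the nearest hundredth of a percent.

Labor force = 269.65 + 17.62 = 287.27 thousand.
Numerator = 17.62 + 2.93 + 10.39 = 30.94 thousand.
Denominator = 287.27 + 2.93 = 290.20 thousand.
Broad rate = 30.94 / 290.20 = 10.66%.

Broad underutilization rate ≈ 10.66%.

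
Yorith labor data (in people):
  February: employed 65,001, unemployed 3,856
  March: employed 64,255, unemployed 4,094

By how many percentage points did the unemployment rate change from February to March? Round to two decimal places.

February: labor force = 65,001 + 3,856 = 68,857; u = 3,856/68,857 = 5.60%.
March: labor force = 64,255 + 4,094 = 68,349; u = 4,094/68,349 = 5.99%.
Change = 5.99% − 5.60% = +0.39 pp.

The unemployment rate changed by +0.39 percentage points.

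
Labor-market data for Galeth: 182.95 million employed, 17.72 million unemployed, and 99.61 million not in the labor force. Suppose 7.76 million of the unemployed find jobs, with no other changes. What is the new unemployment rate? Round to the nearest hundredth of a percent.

Initially, labor force = 182.95 + 17.72 = 200.67 million, so u = 17.72/200.67 = 8.83%.
After the change, unemployed falls and employed rises by 7.76; labor force unchanged → E = 190.71, U = 9.96, labor force = 200.67 million.
New unemployment rate = 9.96 / 200.67 = 4.96%.

New unemployment rate ≈ 4.96%.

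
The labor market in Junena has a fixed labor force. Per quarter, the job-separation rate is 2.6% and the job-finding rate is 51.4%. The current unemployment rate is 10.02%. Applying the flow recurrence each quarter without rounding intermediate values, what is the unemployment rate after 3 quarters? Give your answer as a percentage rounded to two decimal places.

Unemployment rate after three quarters ≈ 5.32%.

With a fixed labor force, u_{t+1} = u_t + s·(1−u_t) − f·u_t = u_t·(1−s−f) + s.
Here 1−s−f = 0.460 and s = 0.026.
u_1 = 0.100200 × 0.460 + 0.026 = 0.072092.
u_2 = 0.072092 × 0.460 + 0.026 = 0.059162.
u_3 = 0.059162 × 0.460 + 0.026 = 0.053215.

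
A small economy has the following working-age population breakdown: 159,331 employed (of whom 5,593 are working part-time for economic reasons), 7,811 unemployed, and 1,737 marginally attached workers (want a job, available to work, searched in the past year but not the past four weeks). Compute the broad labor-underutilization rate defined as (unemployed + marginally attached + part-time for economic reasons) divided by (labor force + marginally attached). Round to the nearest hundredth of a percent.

Broad underutilization rate ≈ 8.97%.

Labor force = 159,331 + 7,811 = 167,142.
Numerator = 7,811 + 1,737 + 5,593 = 15,141.
Denominator = 167,142 + 1,737 = 168,879.
Broad rate = 15,141 / 168,879 = 8.97%.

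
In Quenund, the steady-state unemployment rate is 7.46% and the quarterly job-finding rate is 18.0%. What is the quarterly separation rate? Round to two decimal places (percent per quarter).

Separation rate ≈ 1.45% per quarter.

From u* = s/(s+f): s = u·f/(1−u).
s = 0.0746 × 18.0 / (1 − 0.0746) = 1.3428 / 0.9254 ≈ 1.45% per quarter.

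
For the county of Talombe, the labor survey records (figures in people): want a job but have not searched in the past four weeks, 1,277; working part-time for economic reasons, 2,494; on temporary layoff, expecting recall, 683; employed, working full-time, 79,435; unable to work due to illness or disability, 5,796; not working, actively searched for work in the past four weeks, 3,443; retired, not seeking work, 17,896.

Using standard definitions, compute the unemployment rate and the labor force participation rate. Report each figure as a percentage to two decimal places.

Employed = 2,494 + 79,435 = 81,929 (anyone who worked, including part-time for economic reasons, counts as employed).
Unemployed = 683 + 3,443 = 4,126 (jobless and actively searching, or on temporary layoff).
Labor force = 81,929 + 4,126 = 86,055.
Not in labor force = 1,277 + 5,796 + 17,896 = 24,969 (those not working and not actively searching are outside the labor force — including those who want a job but have given up searching).
Civilian working-age population = 86,055 + 24,969 = 111,024.
Unemployment rate = 4,126 / 86,055 = 4.79%.
Labor force participation rate = 86,055 / 111,024 = 77.51%.

Unemployment rate ≈ 4.79%; labor force participation rate ≈ 77.51%.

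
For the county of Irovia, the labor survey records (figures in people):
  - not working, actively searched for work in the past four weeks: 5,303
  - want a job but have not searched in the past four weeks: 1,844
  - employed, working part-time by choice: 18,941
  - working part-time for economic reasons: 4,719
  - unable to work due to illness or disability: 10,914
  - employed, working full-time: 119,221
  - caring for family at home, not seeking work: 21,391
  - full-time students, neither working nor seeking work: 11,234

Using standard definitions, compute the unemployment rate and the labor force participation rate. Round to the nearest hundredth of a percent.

Unemployment rate ≈ 3.58%; labor force participation rate ≈ 76.55%.

Employed = 18,941 + 4,719 + 119,221 = 142,881 (anyone who worked, including part-time for economic reasons, counts as employed).
Unemployed = 5,303.
Labor force = 142,881 + 5,303 = 148,184.
Not in labor force = 1,844 + 10,914 + 21,391 + 11,234 = 45,383 (those not working and not actively searching are outside the labor force — including those who want a job but have given up searching).
Civilian working-age population = 148,184 + 45,383 = 193,567.
Unemployment rate = 5,303 / 148,184 = 3.58%.
Labor force participation rate = 148,184 / 193,567 = 76.55%.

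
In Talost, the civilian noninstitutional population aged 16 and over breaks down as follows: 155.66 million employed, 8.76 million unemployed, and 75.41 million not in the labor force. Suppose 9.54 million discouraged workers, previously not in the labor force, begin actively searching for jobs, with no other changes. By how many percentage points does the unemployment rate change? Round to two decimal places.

The unemployment rate changes by +5.19 percentage points.

Initially, labor force = 155.66 + 8.76 = 164.42 million, so u = 8.76/164.42 = 5.33%.
After the change, unemployed and labor force both rise by 9.54 → E = 155.66, U = 18.30, labor force = 173.96 million.
New unemployment rate = 18.30 / 173.96 = 10.52%.
Change = 10.52% − 5.33% = +5.19 percentage points.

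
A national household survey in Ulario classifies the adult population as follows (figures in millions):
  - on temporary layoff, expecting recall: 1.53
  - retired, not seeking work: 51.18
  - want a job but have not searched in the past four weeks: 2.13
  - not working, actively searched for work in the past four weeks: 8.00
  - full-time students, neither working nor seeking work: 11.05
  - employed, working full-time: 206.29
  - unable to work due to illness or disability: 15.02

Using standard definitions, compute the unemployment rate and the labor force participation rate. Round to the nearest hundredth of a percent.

Unemployment rate ≈ 4.42%; labor force participation rate ≈ 73.11%.

Employed = 206.29 million.
Unemployed = 1.53 + 8.00 = 9.53 million (jobless and actively searching, or on temporary layoff).
Labor force = 206.29 + 9.53 = 215.82 million.
Not in labor force = 51.18 + 2.13 + 11.05 + 15.02 = 79.38 million (those not working and not actively searching are outside the labor force — including those who want a job but have given up searching).
Civilian working-age population = 215.82 + 79.38 = 295.20 million.
Unemployment rate = 9.53 / 215.82 = 4.42%.
Labor force participation rate = 215.82 / 295.20 = 73.11%.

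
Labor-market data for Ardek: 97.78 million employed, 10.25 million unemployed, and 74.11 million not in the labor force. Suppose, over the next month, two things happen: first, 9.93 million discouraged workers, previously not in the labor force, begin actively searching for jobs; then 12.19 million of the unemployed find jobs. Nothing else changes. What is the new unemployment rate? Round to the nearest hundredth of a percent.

New unemployment rate ≈ 6.77%.

Initially, labor force = 97.78 + 10.25 = 108.03 million, so u = 10.25/108.03 = 9.49%.
After the first change, unemployed and labor force both rise by 9.93 → E = 97.78, U = 20.18, labor force = 117.96 million.
After the second change, unemployed falls and employed rises by 12.19; labor force unchanged → E = 109.97, U = 7.99, labor force = 117.96 million.
New unemployment rate = 7.99 / 117.96 = 6.77%.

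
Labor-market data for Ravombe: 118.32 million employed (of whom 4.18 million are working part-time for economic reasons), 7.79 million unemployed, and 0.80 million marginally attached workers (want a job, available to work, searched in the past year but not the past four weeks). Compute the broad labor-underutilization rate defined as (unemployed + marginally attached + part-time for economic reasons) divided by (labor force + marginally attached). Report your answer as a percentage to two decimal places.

Labor force = 118.32 + 7.79 = 126.11 million.
Numerator = 7.79 + 0.80 + 4.18 = 12.77 million.
Denominator = 126.11 + 0.80 = 126.91 million.
Broad rate = 12.77 / 126.91 = 10.06%.

Broad underutilization rate ≈ 10.06%.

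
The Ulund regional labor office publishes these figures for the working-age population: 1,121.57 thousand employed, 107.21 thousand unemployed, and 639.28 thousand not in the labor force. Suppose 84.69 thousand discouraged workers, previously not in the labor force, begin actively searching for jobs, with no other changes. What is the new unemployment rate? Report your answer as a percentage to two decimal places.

Initially, labor force = 1,121.57 + 107.21 = 1,228.78 thousand, so u = 107.21/1,228.78 = 8.72%.
After the change, unemployed and labor force both rise by 84.69 → E = 1,121.57, U = 191.90, labor force = 1,313.47 thousand.
New unemployment rate = 191.90 / 1,313.47 = 14.61%.

New unemployment rate ≈ 14.61%.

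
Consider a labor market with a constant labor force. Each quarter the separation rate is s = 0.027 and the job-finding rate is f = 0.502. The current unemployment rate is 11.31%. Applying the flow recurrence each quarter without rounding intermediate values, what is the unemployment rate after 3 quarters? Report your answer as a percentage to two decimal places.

With a fixed labor force, u_{t+1} = u_t + s·(1−u_t) − f·u_t = u_t·(1−s−f) + s.
Here 1−s−f = 0.471 and s = 0.027.
u_1 = 0.113100 × 0.471 + 0.027 = 0.080270.
u_2 = 0.080270 × 0.471 + 0.027 = 0.064807.
u_3 = 0.064807 × 0.471 + 0.027 = 0.057524.

Unemployment rate after three quarters ≈ 5.75%.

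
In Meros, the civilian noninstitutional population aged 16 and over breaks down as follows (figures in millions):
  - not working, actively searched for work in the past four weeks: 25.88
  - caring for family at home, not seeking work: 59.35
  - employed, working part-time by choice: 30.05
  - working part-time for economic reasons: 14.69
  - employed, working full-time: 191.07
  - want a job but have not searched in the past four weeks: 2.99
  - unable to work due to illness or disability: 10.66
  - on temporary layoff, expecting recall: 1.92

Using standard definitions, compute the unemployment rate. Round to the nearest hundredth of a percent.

Employed = 30.05 + 14.69 + 191.07 = 235.81 million (anyone who worked, including part-time for economic reasons, counts as employed).
Unemployed = 25.88 + 1.92 = 27.80 million (jobless and actively searching, or on temporary layoff).
Labor force = 235.81 + 27.80 = 263.61 million.
Unemployment rate = 27.80 / 263.61 = 10.55%.

Unemployment rate ≈ 10.55%.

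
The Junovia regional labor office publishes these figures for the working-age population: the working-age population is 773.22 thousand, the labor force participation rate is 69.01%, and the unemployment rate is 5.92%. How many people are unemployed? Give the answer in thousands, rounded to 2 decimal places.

About 31.59 thousand are unemployed.

Labor force = 0.6901 × 773.22 = 533.60 thousand.
Unemployed = 0.0592 × 533.60 ≈ 31.59 thousand.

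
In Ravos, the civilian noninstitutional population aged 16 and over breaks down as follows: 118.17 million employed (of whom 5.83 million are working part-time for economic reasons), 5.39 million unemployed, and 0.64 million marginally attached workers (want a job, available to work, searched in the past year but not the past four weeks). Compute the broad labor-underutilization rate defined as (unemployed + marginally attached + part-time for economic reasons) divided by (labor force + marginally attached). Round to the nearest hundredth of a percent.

Broad underutilization rate ≈ 9.55%.

Labor force = 118.17 + 5.39 = 123.56 million.
Numerator = 5.39 + 0.64 + 5.83 = 11.86 million.
Denominator = 123.56 + 0.64 = 124.20 million.
Broad rate = 11.86 / 124.20 = 9.55%.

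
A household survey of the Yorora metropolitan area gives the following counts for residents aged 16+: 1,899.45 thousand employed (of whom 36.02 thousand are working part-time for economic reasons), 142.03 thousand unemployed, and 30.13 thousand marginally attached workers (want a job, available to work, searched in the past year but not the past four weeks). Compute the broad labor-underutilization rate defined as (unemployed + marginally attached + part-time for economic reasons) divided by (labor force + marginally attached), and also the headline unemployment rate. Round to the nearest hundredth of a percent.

Labor force = 1,899.45 + 142.03 = 2,041.48 thousand.
Numerator = 142.03 + 30.13 + 36.02 = 208.18 thousand.
Denominator = 2,041.48 + 30.13 = 2,071.61 thousand.
Broad rate = 208.18 / 2,071.61 = 10.05%.
Headline unemployment rate = 142.03 / 2,041.48 = 6.96%.

Broad underutilization rate ≈ 10.05%; headline unemployment rate ≈ 6.96%.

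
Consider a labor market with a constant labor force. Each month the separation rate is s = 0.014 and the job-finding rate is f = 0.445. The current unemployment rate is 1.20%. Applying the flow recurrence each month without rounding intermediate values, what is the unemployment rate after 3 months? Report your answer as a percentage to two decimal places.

With a fixed labor force, u_{t+1} = u_t + s·(1−u_t) − f·u_t = u_t·(1−s−f) + s.
Here 1−s−f = 0.541 and s = 0.014.
u_1 = 0.012000 × 0.541 + 0.014 = 0.020492.
u_2 = 0.020492 × 0.541 + 0.014 = 0.025086.
u_3 = 0.025086 × 0.541 + 0.014 = 0.027572.

Unemployment rate after three months ≈ 2.76%.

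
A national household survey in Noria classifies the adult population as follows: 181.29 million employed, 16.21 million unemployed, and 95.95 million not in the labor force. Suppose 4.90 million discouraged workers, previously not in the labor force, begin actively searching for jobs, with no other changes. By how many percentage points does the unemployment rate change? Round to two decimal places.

Initially, labor force = 181.29 + 16.21 = 197.50 million, so u = 16.21/197.50 = 8.21%.
After the change, unemployed and labor force both rise by 4.90 → E = 181.29, U = 21.11, labor force = 202.40 million.
New unemployment rate = 21.11 / 202.40 = 10.43%.
Change = 10.43% − 8.21% = +2.22 percentage points.

The unemployment rate changes by +2.22 percentage points.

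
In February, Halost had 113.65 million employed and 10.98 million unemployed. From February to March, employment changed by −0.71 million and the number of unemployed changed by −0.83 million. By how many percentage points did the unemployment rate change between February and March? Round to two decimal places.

The unemployment rate changed by −0.56 percentage points.

February: labor force = 113.65 + 10.98 = 124.63; u = 10.98/124.63 = 8.81%.
March: labor force = 112.94 + 10.15 = 123.09; u = 10.15/123.09 = 8.25%.
Change = 8.25% − 8.81% = −0.56 pp.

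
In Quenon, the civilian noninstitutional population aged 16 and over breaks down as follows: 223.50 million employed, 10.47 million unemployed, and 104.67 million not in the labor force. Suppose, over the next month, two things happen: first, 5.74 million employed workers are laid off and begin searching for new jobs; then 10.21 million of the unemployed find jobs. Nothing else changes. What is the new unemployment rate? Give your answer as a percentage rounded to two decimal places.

New unemployment rate ≈ 2.56%.

Initially, labor force = 223.50 + 10.47 = 233.97 million, so u = 10.47/233.97 = 4.47%.
After the first change, employed falls and unemployed rises by 5.74; labor force unchanged → E = 217.76, U = 16.21, labor force = 233.97 million.
After the second change, unemployed falls and employed rises by 10.21; labor force unchanged → E = 227.97, U = 6.00, labor force = 233.97 million.
New unemployment rate = 6.00 / 233.97 = 2.56%.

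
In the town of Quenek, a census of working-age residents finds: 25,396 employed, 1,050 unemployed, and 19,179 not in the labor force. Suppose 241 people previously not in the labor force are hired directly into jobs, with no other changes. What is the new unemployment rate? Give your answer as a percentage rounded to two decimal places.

New unemployment rate ≈ 3.93%.

Initially, labor force = 25,396 + 1,050 = 26,446, so u = 1,050/26,446 = 3.97%.
After the change, employed and labor force both rise by 241; unemployed unchanged → E = 25,637, U = 1,050, labor force = 26,687.
New unemployment rate = 1,050 / 26,687 = 3.93%.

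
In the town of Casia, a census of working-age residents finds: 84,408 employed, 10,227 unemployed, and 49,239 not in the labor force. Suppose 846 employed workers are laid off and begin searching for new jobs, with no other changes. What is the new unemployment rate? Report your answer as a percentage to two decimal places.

Initially, labor force = 84,408 + 10,227 = 94,635, so u = 10,227/94,635 = 10.81%.
After the change, employed falls and unemployed rises by 846; labor force unchanged → E = 83,562, U = 11,073, labor force = 94,635.
New unemployment rate = 11,073 / 94,635 = 11.70%.

New unemployment rate ≈ 11.70%.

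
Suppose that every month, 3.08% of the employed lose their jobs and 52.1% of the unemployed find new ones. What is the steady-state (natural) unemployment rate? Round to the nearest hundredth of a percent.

At steady state the flows balance: s·E = f·U, so U/(E+U) = s/(s+f).
u* = 3.08 / (3.08 + 52.1) = 3.08 / 55.18 = 5.58%.

Steady-state unemployment rate ≈ 5.58%.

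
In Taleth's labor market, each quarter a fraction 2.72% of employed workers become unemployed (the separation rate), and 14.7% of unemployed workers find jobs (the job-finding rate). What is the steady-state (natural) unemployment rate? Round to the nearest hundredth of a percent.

Steady-state unemployment rate ≈ 15.61%.

At steady state the flows balance: s·E = f·U, so U/(E+U) = s/(s+f).
u* = 2.72 / (2.72 + 14.7) = 2.72 / 17.42 = 15.61%.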